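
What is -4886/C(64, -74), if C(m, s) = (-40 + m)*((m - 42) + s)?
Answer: 2443/624 ≈ 3.9151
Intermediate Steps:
C(m, s) = (-40 + m)*(-42 + m + s) (C(m, s) = (-40 + m)*((-42 + m) + s) = (-40 + m)*(-42 + m + s))
-4886/C(64, -74) = -4886/(1680 + 64**2 - 82*64 - 40*(-74) + 64*(-74)) = -4886/(1680 + 4096 - 5248 + 2960 - 4736) = -4886/(-1248) = -4886*(-1/1248) = 2443/624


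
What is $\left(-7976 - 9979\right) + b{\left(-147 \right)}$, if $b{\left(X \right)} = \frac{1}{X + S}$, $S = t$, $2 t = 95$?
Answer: $- \frac{3573047}{199} \approx -17955.0$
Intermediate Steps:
$t = \frac{95}{2}$ ($t = \frac{1}{2} \cdot 95 = \frac{95}{2} \approx 47.5$)
$S = \frac{95}{2} \approx 47.5$
$b{\left(X \right)} = \frac{1}{\frac{95}{2} + X}$ ($b{\left(X \right)} = \frac{1}{X + \frac{95}{2}} = \frac{1}{\frac{95}{2} + X}$)
$\left(-7976 - 9979\right) + b{\left(-147 \right)} = \left(-7976 - 9979\right) + \frac{2}{95 + 2 \left(-147\right)} = -17955 + \frac{2}{95 - 294} = -17955 + \frac{2}{-199} = -17955 + 2 \left(- \frac{1}{199}\right) = -17955 - \frac{2}{199} = - \frac{3573047}{199}$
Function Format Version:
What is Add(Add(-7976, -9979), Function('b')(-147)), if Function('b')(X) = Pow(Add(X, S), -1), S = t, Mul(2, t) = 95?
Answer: Rational(-3573047, 199) ≈ -17955.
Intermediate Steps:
t = Rational(95, 2) (t = Mul(Rational(1, 2), 95) = Rational(95, 2) ≈ 47.500)
S = Rational(95, 2) ≈ 47.500
Function('b')(X) = Pow(Add(Rational(95, 2), X), -1) (Function('b')(X) = Pow(Add(X, Rational(95, 2)), -1) = Pow(Add(Rational(95, 2), X), -1))
Add(Add(-7976, -9979), Function('b')(-147)) = Add(Add(-7976, -9979), Mul(2, Pow(Add(95, Mul(2, -147)), -1))) = Add(-17955, Mul(2, Pow(Add(95, -294), -1))) = Add(-17955, Mul(2, Pow(-199, -1))) = Add(-17955, Mul(2, Rational(-1, 199))) = Add(-17955, Rational(-2, 199)) = Rational(-3573047, 199)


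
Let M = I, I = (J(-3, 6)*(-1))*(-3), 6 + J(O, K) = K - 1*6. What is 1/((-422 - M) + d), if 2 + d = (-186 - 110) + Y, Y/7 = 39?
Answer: -1/429 ≈ -0.0023310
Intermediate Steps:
J(O, K) = -12 + K (J(O, K) = -6 + (K - 1*6) = -6 + (K - 6) = -6 + (-6 + K) = -12 + K)
Y = 273 (Y = 7*39 = 273)
d = -25 (d = -2 + ((-186 - 110) + 273) = -2 + (-296 + 273) = -2 - 23 = -25)
I = -18 (I = ((-12 + 6)*(-1))*(-3) = -6*(-1)*(-3) = 6*(-3) = -18)
M = -18
1/((-422 - M) + d) = 1/((-422 - 1*(-18)) - 25) = 1/((-422 + 18) - 25) = 1/(-404 - 25) = 1/(-429) = -1/429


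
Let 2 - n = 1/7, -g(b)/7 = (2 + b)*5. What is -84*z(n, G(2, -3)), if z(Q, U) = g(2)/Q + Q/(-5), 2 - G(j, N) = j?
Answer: 413628/65 ≈ 6363.5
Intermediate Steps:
G(j, N) = 2 - j
g(b) = -70 - 35*b (g(b) = -7*(2 + b)*5 = -7*(10 + 5*b) = -70 - 35*b)
n = 13/7 (n = 2 - 1/7 = 13/7 ≈ 1.8571)
z(Q, U) = -140/Q - Q/5 (z(Q, U) = (-70 - 35*2)/Q + Q/(-5) = (-70 - 70)/Q + Q*(-1/5) = -140/Q - Q/5)
-84*z(n, G(2, -3)) = -84*(-140/13/7 - 1/5*13/7) = -84*(-140*7/13 - 13/35) = -84*(-980/13 - 13/35) = -84*(-34469/455) = 413628/65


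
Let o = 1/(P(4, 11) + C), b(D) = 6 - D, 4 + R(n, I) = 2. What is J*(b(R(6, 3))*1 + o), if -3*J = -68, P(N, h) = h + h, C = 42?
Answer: 2907/16 ≈ 181.69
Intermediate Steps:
R(n, I) = -2 (R(n, I) = -4 + 2 = -2)
P(N, h) = 2*h
J = 68/3 (J = -⅓*(-68) = 68/3 ≈ 22.667)
o = 1/64 (o = 1/(2*11 + 42) = 1/(22 + 42) = 1/64 ≈ 0.015625)
J*(b(R(6, 3))*1 + o) = 68*((6 - 1*(-2))*1 + 1/64)/3 = 68*((6 + 2)*1 + 1/64)/3 = 68*(8*1 + 1/64)/3 = 68*(8 + 1/64)/3 = (68/3)*(513/64) = 2907/16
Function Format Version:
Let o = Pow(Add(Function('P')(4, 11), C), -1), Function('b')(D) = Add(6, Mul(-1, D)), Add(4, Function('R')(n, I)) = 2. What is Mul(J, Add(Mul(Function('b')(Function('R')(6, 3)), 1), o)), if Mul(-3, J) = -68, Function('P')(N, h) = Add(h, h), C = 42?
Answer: Rational(2907, 16) ≈ 181.69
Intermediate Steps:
Function('R')(n, I) = -2 (Function('R')(n, I) = Add(-4, 2) = -2)
Function('P')(N, h) = Mul(2, h)
J = Rational(68, 3) (J = Mul(Rational(-1, 3), -68) = Rational(68, 3) ≈ 22.667)
o = Rational(1, 64) (o = Pow(Add(Mul(2, 11), 42), -1) = Pow(Add(22, 42), -1) = Pow(64, -1) = Rational(1, 64) ≈ 0.015625)
Mul(J, Add(Mul(Function('b')(Function('R')(6, 3)), 1), o)) = Mul(Rational(68, 3), Add(Mul(Add(6, Mul(-1, -2)), 1), Rational(1, 64))) = Mul(Rational(68, 3), Add(Mul(Add(6, 2), 1), Rational(1, 64))) = Mul(Rational(68, 3), Add(Mul(8, 1), Rational(1, 64))) = Mul(Rational(68, 3), Add(8, Rational(1, 64))) = Mul(Rational(68, 3), Rational(513, 64)) = Rational(2907, 16)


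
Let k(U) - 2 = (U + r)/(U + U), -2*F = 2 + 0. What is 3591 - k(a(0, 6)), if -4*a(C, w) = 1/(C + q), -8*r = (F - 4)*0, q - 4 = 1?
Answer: 7177/2 ≈ 3588.5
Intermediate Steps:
q = 5 (q = 4 + 1 = 5)
F = -1 (F = -(2 + 0)/2 = -½*2 = -1)
r = 0 (r = -(-1 - 4)*0/8 = -(-5)*0/8 = -⅛*0 = 0)
a(C, w) = -1/(4*(5 + C)) (a(C, w) = -1/(4*(C + 5)) = -1/(4*(5 + C)))
k(U) = 5/2 (k(U) = 2 + (U + 0)/(U + U) = 2 + U/((2*U)) = 2 + U*(1/(2*U)) = 2 + ½ = 5/2)
3591 - k(a(0, 6)) = 3591 - 1*5/2 = 3591 - 5/2 = 7177/2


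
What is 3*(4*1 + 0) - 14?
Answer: -2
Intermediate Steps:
3*(4*1 + 0) - 14 = 3*(4 + 0) - 14 = 3*4 - 14 = 12 - 14 = -2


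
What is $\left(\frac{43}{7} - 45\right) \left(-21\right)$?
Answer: $816$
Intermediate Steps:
$\left(\frac{43}{7} - 45\right) \left(-21\right) = \left(- \frac{272}{7}\right) \left(-21\right) = 816$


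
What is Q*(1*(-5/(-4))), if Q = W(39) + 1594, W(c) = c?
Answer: 8165/4 ≈ 2041.3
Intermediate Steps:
Q = 1633 (Q = 39 + 1594 = 1633)
Q*(1*(-5/(-4))) = 1633*(1*(-5/(-4))) = 1633*(1*(-5*(-¼))) = 1633*(1*(5/4)) = 1633*(5/4) = 8165/4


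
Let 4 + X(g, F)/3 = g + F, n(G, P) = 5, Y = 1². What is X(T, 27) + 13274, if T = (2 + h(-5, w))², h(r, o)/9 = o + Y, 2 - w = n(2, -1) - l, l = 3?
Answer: 13706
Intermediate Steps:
Y = 1
w = 0 (w = 2 - (5 - 1*3) = 2 - (5 - 3) = 2 - 1*2 = 2 - 2 = 0)
h(r, o) = 9 + 9*o (h(r, o) = 9*(o + 1) = 9*(1 + o) = 9 + 9*o)
T = 121 (T = (2 + (9 + 9*0))² = (2 + (9 + 0))² = (2 + 9)² = 11² = 121)
X(g, F) = -12 + 3*F + 3*g (X(g, F) = -12 + 3*(g + F) = -12 + 3*(F + g) = -12 + (3*F + 3*g) = -12 + 3*F + 3*g)
X(T, 27) + 13274 = (-12 + 3*27 + 3*121) + 13274 = (-12 + 81 + 363) + 13274 = 432 + 13274 = 13706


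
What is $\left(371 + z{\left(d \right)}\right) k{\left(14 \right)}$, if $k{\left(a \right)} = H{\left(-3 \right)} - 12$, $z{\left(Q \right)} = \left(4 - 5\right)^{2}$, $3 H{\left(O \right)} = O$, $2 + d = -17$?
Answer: $-4836$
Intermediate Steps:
$d = -19$ ($d = -2 - 17 = -19$)
$H{\left(O \right)} = \frac{O}{3}$
$z{\left(Q \right)} = 1$ ($z{\left(Q \right)} = \left(-1\right)^{2} = 1$)
$k{\left(a \right)} = -13$ ($k{\left(a \right)} = \frac{1}{3} \left(-3\right) - 12 = -1 - 12 = -13$)
$\left(371 + z{\left(d \right)}\right) k{\left(14 \right)} = \left(371 + 1\right) \left(-13\right) = 372 \left(-13\right) = -4836$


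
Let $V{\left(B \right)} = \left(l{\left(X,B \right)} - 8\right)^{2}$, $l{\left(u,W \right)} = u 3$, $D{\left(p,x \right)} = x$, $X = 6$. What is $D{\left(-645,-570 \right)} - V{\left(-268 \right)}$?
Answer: $-670$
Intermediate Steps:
$l{\left(u,W \right)} = 3 u$
$V{\left(B \right)} = 100$ ($V{\left(B \right)} = \left(3 \cdot 6 - 8\right)^{2} = \left(18 - 8\right)^{2} = 10^{2} = 100$)
$D{\left(-645,-570 \right)} - V{\left(-268 \right)} = -570 - 100 = -670$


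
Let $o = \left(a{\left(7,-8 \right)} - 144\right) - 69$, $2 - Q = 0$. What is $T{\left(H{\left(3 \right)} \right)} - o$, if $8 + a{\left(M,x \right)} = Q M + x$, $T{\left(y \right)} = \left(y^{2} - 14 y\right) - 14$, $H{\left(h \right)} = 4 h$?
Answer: $177$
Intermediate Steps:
$Q = 2$ ($Q = 2 - 0 = 2 + 0 = 2$)
$T{\left(y \right)} = -14 + y^{2} - 14 y$
$a{\left(M,x \right)} = -8 + x + 2 M$ ($a{\left(M,x \right)} = -8 + \left(2 M + x\right) = -8 + \left(x + 2 M\right) = -8 + x + 2 M$)
$o = -215$ ($o = \left(\left(-8 - 8 + 2 \cdot 7\right) - 144\right) - 69 = \left(\left(-8 - 8 + 14\right) - 144\right) - 69 = \left(-2 - 144\right) - 69 = -146 - 69 = -215$)
$T{\left(H{\left(3 \right)} \right)} - o = \left(-14 + \left(4 \cdot 3\right)^{2} - 14 \cdot 4 \cdot 3\right) - -215 = \left(-14 + 12^{2} - 168\right) + 215 = \left(-14 + 144 - 168\right) + 215 = -38 + 215 = 177$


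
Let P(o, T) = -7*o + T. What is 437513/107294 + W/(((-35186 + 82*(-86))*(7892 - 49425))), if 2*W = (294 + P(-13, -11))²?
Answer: 383761904036937/94111368504538 ≈ 4.0777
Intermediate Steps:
P(o, T) = T - 7*o
W = 69938 (W = (294 + (-11 - 7*(-13)))²/2 = (294 + (-11 + 91))²/2 = (294 + 80)²/2 = (½)*374² = (½)*139876 = 69938)
437513/107294 + W/(((-35186 + 82*(-86))*(7892 - 49425))) = 437513/107294 + 69938/(((-35186 + 82*(-86))*(7892 - 49425))) = 437513*(1/107294) + 69938/(((-35186 - 7052)*(-41533))) = 437513/107294 + 69938/((-42238*(-41533))) = 437513/107294 + 69938/1754270854 = 437513/107294 + 69938*(1/1754270854) = 437513/107294 + 34969/877135427 = 383761904036937/94111368504538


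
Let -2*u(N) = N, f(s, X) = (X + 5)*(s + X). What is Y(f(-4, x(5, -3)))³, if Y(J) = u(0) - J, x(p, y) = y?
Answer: 2744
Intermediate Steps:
f(s, X) = (5 + X)*(X + s)
u(N) = -N/2
Y(J) = -J (Y(J) = -½*0 - J = 0 - J = -J)
Y(f(-4, x(5, -3)))³ = (-((-3)² + 5*(-3) + 5*(-4) - 3*(-4)))³ = (-(9 - 15 - 20 + 12))³ = (-1*(-14))³ = 14³ = 2744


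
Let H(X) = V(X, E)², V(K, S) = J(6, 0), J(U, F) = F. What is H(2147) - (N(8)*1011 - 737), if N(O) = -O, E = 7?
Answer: 8825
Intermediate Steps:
V(K, S) = 0
H(X) = 0 (H(X) = 0² = 0)
H(2147) - (N(8)*1011 - 737) = 0 - (-1*8*1011 - 737) = 0 - (-8*1011 - 737) = 0 - (-8088 - 737) = 0 - 1*(-8825) = 0 + 8825 = 8825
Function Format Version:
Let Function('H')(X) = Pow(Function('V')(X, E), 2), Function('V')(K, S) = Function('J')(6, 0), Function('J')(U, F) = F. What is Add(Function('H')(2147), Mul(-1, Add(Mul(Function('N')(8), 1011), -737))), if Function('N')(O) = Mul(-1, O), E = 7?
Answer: 8825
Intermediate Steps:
Function('V')(K, S) = 0
Function('H')(X) = 0 (Function('H')(X) = Pow(0, 2) = 0)
Add(Function('H')(2147), Mul(-1, Add(Mul(Function('N')(8), 1011), -737))) = Add(0, Mul(-1, Add(Mul(Mul(-1, 8), 1011), -737))) = Add(0, Mul(-1, Add(Mul(-8, 1011), -737))) = Add(0, Mul(-1, Add(-8088, -737))) = Add(0, Mul(-1, -8825)) = Add(0, 8825) = 8825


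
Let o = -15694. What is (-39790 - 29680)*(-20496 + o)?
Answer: 2514119300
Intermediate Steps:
(-39790 - 29680)*(-20496 + o) = (-39790 - 29680)*(-20496 - 15694) = -69470*(-36190) = 2514119300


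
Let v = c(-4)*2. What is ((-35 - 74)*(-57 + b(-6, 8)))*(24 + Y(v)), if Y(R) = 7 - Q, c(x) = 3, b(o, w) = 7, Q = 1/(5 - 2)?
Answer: 501400/3 ≈ 1.6713e+5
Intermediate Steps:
Q = 1/3 ≈ 0.33333
v = 6 (v = 3*2 = 6)
Y(R) = 20/3 (Y(R) = 7 - 1*1/3 = 7 - 1/3 = 20/3)
((-35 - 74)*(-57 + b(-6, 8)))*(24 + Y(v)) = ((-35 - 74)*(-57 + 7))*(24 + 20/3) = -109*(-50)*(92/3) = 5450*(92/3) = 501400/3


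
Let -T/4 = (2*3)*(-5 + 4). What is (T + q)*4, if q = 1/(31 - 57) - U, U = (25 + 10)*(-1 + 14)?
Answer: -22414/13 ≈ -1724.2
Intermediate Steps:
T = 24 (T = -4*2*3*(-5 + 4) = -24*(-1) = -4*(-6) = 24)
U = 455 (U = 35*13 = 455)
q = -11831/26 (q = 1/(31 - 57) - 1*455 = 1/(-26) - 455 = -1/26 - 455 = -11831/26 ≈ -455.04)
(T + q)*4 = (24 - 11831/26)*4 = -11207/26*4 = -22414/13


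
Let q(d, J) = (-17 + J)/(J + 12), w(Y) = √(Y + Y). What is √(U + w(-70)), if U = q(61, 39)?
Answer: √(1122 + 5202*I*√35)/51 ≈ 2.477 + 2.3884*I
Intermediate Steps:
w(Y) = √2*√Y (w(Y) = √(2*Y) = √2*√Y)
q(d, J) = (-17 + J)/(12 + J)
U = 22/51 (U = (-17 + 39)/(12 + 39) = 22/51 ≈ 0.43137)
√(U + w(-70)) = √(22/51 + √2*√(-70)) = √(22/51 + √2*(I*√70)) = √(22/51 + 2*I*√35)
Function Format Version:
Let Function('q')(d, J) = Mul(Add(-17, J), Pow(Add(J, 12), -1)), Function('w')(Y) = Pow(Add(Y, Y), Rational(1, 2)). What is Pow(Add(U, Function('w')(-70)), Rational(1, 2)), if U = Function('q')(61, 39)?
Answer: Mul(Rational(1, 51), Pow(Add(1122, Mul(5202, I, Pow(35, Rational(1, 2)))), Rational(1, 2))) ≈ Add(2.4770, Mul(2.3884, I))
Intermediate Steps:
Function('w')(Y) = Mul(Pow(2, Rational(1, 2)), Pow(Y, Rational(1, 2))) (Function('w')(Y) = Pow(Mul(2, Y), Rational(1, 2)) = Mul(Pow(2, Rational(1, 2)), Pow(Y, Rational(1, 2))))
Function('q')(d, J) = Mul(Pow(Add(12, J), -1), Add(-17, J)) (Function('q')(d, J) = Mul(Add(-17, J), Pow(Add(12, J), -1)) = Mul(Pow(Add(12, J), -1), Add(-17, J)))
U = Rational(22, 51) (U = Mul(Pow(Add(12, 39), -1), Add(-17, 39)) = Mul(Pow(51, -1), 22) = Mul(Rational(1, 51), 22) = Rational(22, 51) ≈ 0.43137)
Pow(Add(U, Function('w')(-70)), Rational(1, 2)) = Pow(Add(Rational(22, 51), Mul(Pow(2, Rational(1, 2)), Pow(-70, Rational(1, 2)))), Rational(1, 2)) = Pow(Add(Rational(22, 51), Mul(Pow(2, Rational(1, 2)), Mul(I, Pow(70, Rational(1, 2))))), Rational(1, 2)) = Pow(Add(Rational(22, 51), Mul(2, I, Pow(35, Rational(1, 2)))), Rational(1, 2))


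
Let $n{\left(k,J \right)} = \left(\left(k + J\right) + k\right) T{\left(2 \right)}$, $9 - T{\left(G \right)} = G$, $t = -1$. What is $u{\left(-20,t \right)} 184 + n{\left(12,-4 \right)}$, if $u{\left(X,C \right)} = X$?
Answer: $-3540$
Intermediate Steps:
$T{\left(G \right)} = 9 - G$
$n{\left(k,J \right)} = 7 J + 14 k$ ($n{\left(k,J \right)} = \left(\left(k + J\right) + k\right) \left(9 - 2\right) = \left(\left(J + k\right) + k\right) \left(9 - 2\right) = \left(J + 2 k\right) 7 = 7 J + 14 k$)
$u{\left(-20,t \right)} 184 + n{\left(12,-4 \right)} = \left(-20\right) 184 + \left(7 \left(-4\right) + 14 \cdot 12\right) = -3680 + \left(-28 + 168\right) = -3680 + 140 = -3540$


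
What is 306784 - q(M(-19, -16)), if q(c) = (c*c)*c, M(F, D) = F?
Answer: 313643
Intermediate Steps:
q(c) = c³ (q(c) = c²*c = c³)
306784 - q(M(-19, -16)) = 306784 - 1*(-19)³ = 306784 - 1*(-6859) = 306784 + 6859 = 313643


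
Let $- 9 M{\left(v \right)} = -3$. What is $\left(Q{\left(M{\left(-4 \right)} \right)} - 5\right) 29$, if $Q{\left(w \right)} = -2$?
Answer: $-203$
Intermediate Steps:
$M{\left(v \right)} = \frac{1}{3}$ ($M{\left(v \right)} = \left(- \frac{1}{9}\right) \left(-3\right) = \frac{1}{3}$)
$\left(Q{\left(M{\left(-4 \right)} \right)} - 5\right) 29 = \left(-2 - 5\right) 29 = \left(-7\right) 29 = -203$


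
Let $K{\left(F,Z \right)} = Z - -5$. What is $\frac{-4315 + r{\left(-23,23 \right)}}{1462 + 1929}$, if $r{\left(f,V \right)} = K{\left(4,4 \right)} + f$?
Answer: $- \frac{4329}{3391} \approx -1.2766$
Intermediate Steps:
$K{\left(F,Z \right)} = 5 + Z$ ($K{\left(F,Z \right)} = Z + 5 = 5 + Z$)
$r{\left(f,V \right)} = 9 + f$ ($r{\left(f,V \right)} = \left(5 + 4\right) + f = 9 + f$)
$\frac{-4315 + r{\left(-23,23 \right)}}{1462 + 1929} = \frac{-4315 + \left(9 - 23\right)}{1462 + 1929} = \frac{-4315 - 14}{3391} = \left(-4329\right) \frac{1}{3391} = - \frac{4329}{3391}$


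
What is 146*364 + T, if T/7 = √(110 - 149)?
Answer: 53144 + 7*I*√39 ≈ 53144.0 + 43.715*I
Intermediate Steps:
T = 7*I*√39 (T = 7*√(110 - 149) = 7*√(-39) = 7*(I*√39) = 7*I*√39 ≈ 43.715*I)
146*364 + T = 146*364 + 7*I*√39 = 53144 + 7*I*√39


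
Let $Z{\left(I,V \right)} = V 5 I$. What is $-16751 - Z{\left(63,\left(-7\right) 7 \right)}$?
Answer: $-1316$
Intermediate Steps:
$Z{\left(I,V \right)} = 5 I V$ ($Z{\left(I,V \right)} = 5 V I = 5 I V$)
$-16751 - Z{\left(63,\left(-7\right) 7 \right)} = -16751 - 5 \cdot 63 \left(\left(-7\right) 7\right) = -16751 - 5 \cdot 63 \left(-49\right) = -16751 - -15435 = -16751 + 15435 = -1316$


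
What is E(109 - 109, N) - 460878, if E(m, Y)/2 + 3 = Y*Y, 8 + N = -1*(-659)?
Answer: 386718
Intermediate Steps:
N = 651 (N = -8 - 1*(-659) = -8 + 659 = 651)
E(m, Y) = -6 + 2*Y**2 (E(m, Y) = -6 + 2*(Y*Y) = -6 + 2*Y**2)
E(109 - 109, N) - 460878 = (-6 + 2*651**2) - 460878 = (-6 + 2*423801) - 460878 = (-6 + 847602) - 460878 = 847596 - 460878 = 386718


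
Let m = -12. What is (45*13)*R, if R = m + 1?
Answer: -6435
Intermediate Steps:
R = -11 (R = -12 + 1 = -11)
(45*13)*R = (45*13)*(-11) = 585*(-11) = -6435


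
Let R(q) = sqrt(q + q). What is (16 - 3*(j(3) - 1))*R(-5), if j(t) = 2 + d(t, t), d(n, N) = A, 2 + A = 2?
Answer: 13*I*sqrt(10) ≈ 41.11*I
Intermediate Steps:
A = 0 (A = -2 + 2 = 0)
d(n, N) = 0
R(q) = sqrt(2)*sqrt(q) (R(q) = sqrt(2*q) = sqrt(2)*sqrt(q))
j(t) = 2 (j(t) = 2 + 0 = 2)
(16 - 3*(j(3) - 1))*R(-5) = (16 - 3*(2 - 1))*(sqrt(2)*sqrt(-5)) = (16 - 3*1)*(sqrt(2)*(I*sqrt(5))) = (16 - 3)*(I*sqrt(10)) = 13*(I*sqrt(10)) = 13*I*sqrt(10)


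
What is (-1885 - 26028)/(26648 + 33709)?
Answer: -27913/60357 ≈ -0.46246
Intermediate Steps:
(-1885 - 26028)/(26648 + 33709) = -27913/60357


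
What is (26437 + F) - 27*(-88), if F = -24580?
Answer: 4233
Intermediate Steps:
(26437 + F) - 27*(-88) = (26437 - 24580) - 27*(-88) = 1857 + 2376 = 4233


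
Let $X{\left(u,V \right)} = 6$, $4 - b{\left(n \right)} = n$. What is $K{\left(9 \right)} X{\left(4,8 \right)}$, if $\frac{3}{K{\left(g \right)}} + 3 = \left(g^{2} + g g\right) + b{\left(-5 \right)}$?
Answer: $\frac{3}{28} \approx 0.10714$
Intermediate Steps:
$b{\left(n \right)} = 4 - n$
$K{\left(g \right)} = \frac{3}{6 + 2 g^{2}}$ ($K{\left(g \right)} = \frac{3}{-3 + \left(\left(g^{2} + g g\right) + \left(4 - -5\right)\right)} = \frac{3}{-3 + \left(\left(g^{2} + g^{2}\right) + \left(4 + 5\right)\right)} = \frac{3}{-3 + \left(2 g^{2} + 9\right)} = \frac{3}{-3 + \left(9 + 2 g^{2}\right)} = \frac{3}{6 + 2 g^{2}}$)
$K{\left(9 \right)} X{\left(4,8 \right)} = \frac{3}{2 \left(3 + 9^{2}\right)} 6 = \frac{3}{2 \left(3 + 81\right)} 6 = \frac{3}{2 \cdot 84} \cdot 6 = \frac{3}{2} \cdot \frac{1}{84} \cdot 6 = \frac{1}{56} \cdot 6 = \frac{3}{28}$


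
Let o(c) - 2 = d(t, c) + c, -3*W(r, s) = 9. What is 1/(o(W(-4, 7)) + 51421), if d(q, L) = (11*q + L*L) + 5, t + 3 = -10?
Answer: 1/51291 ≈ 1.9497e-5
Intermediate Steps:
t = -13 (t = -3 - 10 = -13)
d(q, L) = 5 + L**2 + 11*q (d(q, L) = (11*q + L**2) + 5 = (L**2 + 11*q) + 5 = 5 + L**2 + 11*q)
W(r, s) = -3 (W(r, s) = -1/3*9 = -3)
o(c) = -136 + c + c**2 (o(c) = 2 + ((5 + c**2 + 11*(-13)) + c) = 2 + ((5 + c**2 - 143) + c) = 2 + ((-138 + c**2) + c) = 2 + (-138 + c + c**2) = -136 + c + c**2)
1/(o(W(-4, 7)) + 51421) = 1/((-136 - 3 + (-3)**2) + 51421) = 1/((-136 - 3 + 9) + 51421) = 1/(-130 + 51421) = 1/51291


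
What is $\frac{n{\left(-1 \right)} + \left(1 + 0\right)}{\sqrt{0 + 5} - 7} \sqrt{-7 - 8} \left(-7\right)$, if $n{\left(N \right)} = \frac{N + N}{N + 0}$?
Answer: $\frac{105 i \sqrt{3}}{44} + \frac{147 i \sqrt{15}}{44} \approx 17.073 i$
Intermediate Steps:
$n{\left(N \right)} = 2$ ($n{\left(N \right)} = \frac{2 N}{N} = 2$)
$\frac{n{\left(-1 \right)} + \left(1 + 0\right)}{\sqrt{0 + 5} - 7} \sqrt{-7 - 8} \left(-7\right) = \frac{2 + \left(1 + 0\right)}{\sqrt{0 + 5} - 7} \sqrt{-7 - 8} \left(-7\right) = \frac{2 + 1}{\sqrt{5} - 7} \sqrt{-15} \left(-7\right) = \frac{3}{-7 + \sqrt{5}} i \sqrt{15} \left(-7\right) = \frac{3 i \sqrt{15}}{-7 + \sqrt{5}} \left(-7\right) = - \frac{21 i \sqrt{15}}{-7 + \sqrt{5}}$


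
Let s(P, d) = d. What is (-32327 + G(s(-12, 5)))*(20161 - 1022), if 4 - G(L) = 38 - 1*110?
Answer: -617251889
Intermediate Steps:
G(L) = 76 (G(L) = 4 - (38 - 1*110) = 4 - (38 - 110) = 4 - 1*(-72) = 4 + 72 = 76)
(-32327 + G(s(-12, 5)))*(20161 - 1022) = (-32327 + 76)*(20161 - 1022) = -32251*19139 = -617251889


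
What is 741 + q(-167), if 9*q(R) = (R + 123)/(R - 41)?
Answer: 346799/468 ≈ 741.02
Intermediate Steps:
q(R) = (123 + R)/(9*(-41 + R)) (q(R) = ((R + 123)/(R - 41))/9 = ((123 + R)/(-41 + R))/9 = (123 + R)/(9*(-41 + R)))
741 + q(-167) = 741 + (123 - 167)/(9*(-41 - 167)) = 741 + (1/9)*(-44)/(-208) = 741 + (1/9)*(-1/208)*(-44) = 741 + 11/468 = 346799/468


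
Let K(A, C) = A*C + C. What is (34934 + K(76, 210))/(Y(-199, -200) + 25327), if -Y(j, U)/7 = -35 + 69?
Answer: 51104/25089 ≈ 2.0369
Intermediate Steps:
K(A, C) = C + A*C
Y(j, U) = -238 (Y(j, U) = -7*(-35 + 69) = -7*34 = -238)
(34934 + K(76, 210))/(Y(-199, -200) + 25327) = (34934 + 210*(1 + 76))/(-238 + 25327) = (34934 + 210*77)/25089 = (34934 + 16170)*(1/25089) = 51104*(1/25089) = 51104/25089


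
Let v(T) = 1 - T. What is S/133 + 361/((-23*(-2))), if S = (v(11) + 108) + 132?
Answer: 58593/6118 ≈ 9.5771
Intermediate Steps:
S = 230 (S = ((1 - 1*11) + 108) + 132 = ((1 - 11) + 108) + 132 = (-10 + 108) + 132 = 98 + 132 = 230)
S/133 + 361/((-23*(-2))) = 230/133 + 361/((-23*(-2))) = 230*(1/133) + 361/46 = 230/133 + 361*(1/46) = 230/133 + 361/46 = 58593/6118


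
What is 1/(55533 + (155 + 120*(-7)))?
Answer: 1/54848 ≈ 1.8232e-5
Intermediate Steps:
1/(55533 + (155 + 120*(-7))) = 1/(55533 + (155 - 840)) = 1/(55533 - 685) = 1/54848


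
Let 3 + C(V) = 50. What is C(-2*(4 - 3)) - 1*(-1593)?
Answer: 1640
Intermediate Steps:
C(V) = 47 (C(V) = -3 + 50 = 47)
C(-2*(4 - 3)) - 1*(-1593) = 47 - 1*(-1593) = 47 + 1593 = 1640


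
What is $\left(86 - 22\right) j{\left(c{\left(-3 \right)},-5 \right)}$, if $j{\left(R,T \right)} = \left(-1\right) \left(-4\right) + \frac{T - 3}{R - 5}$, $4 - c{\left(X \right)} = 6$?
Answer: $\frac{2304}{7} \approx 329.14$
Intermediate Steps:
$c{\left(X \right)} = -2$ ($c{\left(X \right)} = 4 - 6 = -2$)
$j{\left(R,T \right)} = 4 + \frac{-3 + T}{-5 + R}$
$\left(86 - 22\right) j{\left(c{\left(-3 \right)},-5 \right)} = \left(86 - 22\right) \frac{-23 - 5 + 4 \left(-2\right)}{-5 - 2} = 64 \frac{-23 - 5 - 8}{-7} = 64 \left(\left(- \frac{1}{7}\right) \left(-36\right)\right) = 64 \cdot \frac{36}{7} = \frac{2304}{7}$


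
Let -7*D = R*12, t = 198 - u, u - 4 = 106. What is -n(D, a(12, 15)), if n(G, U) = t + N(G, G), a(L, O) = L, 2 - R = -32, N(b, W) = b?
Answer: -208/7 ≈ -29.714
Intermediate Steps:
u = 110 (u = 4 + 106 = 110)
R = 34 (R = 2 - 1*(-32) = 2 + 32 = 34)
t = 88 (t = 198 - 1*110 = 198 - 110 = 88)
D = -408/7 (D = -34*12/7 = -1/7*408 = -408/7 ≈ -58.286)
n(G, U) = 88 + G
-n(D, a(12, 15)) = -(88 - 408/7) = -1*208/7 = -208/7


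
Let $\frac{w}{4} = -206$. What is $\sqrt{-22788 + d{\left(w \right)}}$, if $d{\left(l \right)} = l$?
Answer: $2 i \sqrt{5903} \approx 153.66 i$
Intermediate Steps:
$w = -824$ ($w = 4 \left(-206\right) = -824$)
$\sqrt{-22788 + d{\left(w \right)}} = \sqrt{-22788 - 824} = \sqrt{-23612} = 2 i \sqrt{5903}$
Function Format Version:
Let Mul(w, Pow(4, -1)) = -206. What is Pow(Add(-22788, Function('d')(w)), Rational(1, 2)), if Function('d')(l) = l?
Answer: Mul(2, I, Pow(5903, Rational(1, 2))) ≈ Mul(153.66, I)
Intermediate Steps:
w = -824 (w = Mul(4, -206) = -824)
Pow(Add(-22788, Function('d')(w)), Rational(1, 2)) = Pow(Add(-22788, -824), Rational(1, 2)) = Pow(-23612, Rational(1, 2)) = Mul(2, I, Pow(5903, Rational(1, 2)))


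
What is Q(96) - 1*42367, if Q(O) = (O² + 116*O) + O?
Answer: -21919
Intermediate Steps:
Q(O) = O² + 117*O
Q(96) - 1*42367 = 96*(117 + 96) - 1*42367 = 96*213 - 42367 = 20448 - 42367 = -21919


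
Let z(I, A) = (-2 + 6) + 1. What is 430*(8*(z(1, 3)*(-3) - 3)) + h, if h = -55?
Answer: -61975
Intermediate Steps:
z(I, A) = 5 (z(I, A) = 4 + 1 = 5)
430*(8*(z(1, 3)*(-3) - 3)) + h = 430*(8*(5*(-3) - 3)) - 55 = 430*(8*(-15 - 3)) - 55 = 430*(8*(-18)) - 55 = 430*(-144) - 55 = -61920 - 55 = -61975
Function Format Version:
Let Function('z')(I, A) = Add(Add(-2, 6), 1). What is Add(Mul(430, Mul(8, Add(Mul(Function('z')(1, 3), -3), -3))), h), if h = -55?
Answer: -61975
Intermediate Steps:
Function('z')(I, A) = 5 (Function('z')(I, A) = Add(4, 1) = 5)
Add(Mul(430, Mul(8, Add(Mul(Function('z')(1, 3), -3), -3))), h) = Add(Mul(430, Mul(8, Add(Mul(5, -3), -3))), -55) = Add(Mul(430, Mul(8, Add(-15, -3))), -55) = Add(Mul(430, Mul(8, -18)), -55) = Add(Mul(430, -144), -55) = Add(-61920, -55) = -61975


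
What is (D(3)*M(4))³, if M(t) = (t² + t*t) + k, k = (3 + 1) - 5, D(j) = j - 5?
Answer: -238328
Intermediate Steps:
D(j) = -5 + j
k = -1 (k = 4 - 5 = -1)
M(t) = -1 + 2*t² (M(t) = (t² + t*t) - 1 = (t² + t²) - 1 = 2*t² - 1 = -1 + 2*t²)
(D(3)*M(4))³ = ((-5 + 3)*(-1 + 2*4²))³ = (-2*(-1 + 2*16))³ = (-2*(-1 + 32))³ = (-2*31)³ = (-62)³ = -238328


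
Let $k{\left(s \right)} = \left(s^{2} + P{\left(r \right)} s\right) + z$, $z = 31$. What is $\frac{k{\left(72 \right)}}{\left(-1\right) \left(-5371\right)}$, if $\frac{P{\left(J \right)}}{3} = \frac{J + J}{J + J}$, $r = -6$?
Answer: $\frac{5431}{5371} \approx 1.0112$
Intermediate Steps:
$P{\left(J \right)} = 3$ ($P{\left(J \right)} = 3 \frac{J + J}{J + J} = 3 \frac{2 J}{2 J} = 3 \cdot 2 J \frac{1}{2 J} = 3 \cdot 1 = 3$)
$k{\left(s \right)} = 31 + s^{2} + 3 s$ ($k{\left(s \right)} = \left(s^{2} + 3 s\right) + 31 = 31 + s^{2} + 3 s$)
$\frac{k{\left(72 \right)}}{\left(-1\right) \left(-5371\right)} = \frac{31 + 72^{2} + 3 \cdot 72}{\left(-1\right) \left(-5371\right)} = \frac{31 + 5184 + 216}{5371} = 5431 \cdot \frac{1}{5371} = \frac{5431}{5371}$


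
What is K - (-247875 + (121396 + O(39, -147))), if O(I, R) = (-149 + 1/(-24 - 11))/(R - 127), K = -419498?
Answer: -1405028713/4795 ≈ -2.9302e+5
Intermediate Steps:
O(I, R) = -5216/(35*(-127 + R)) (O(I, R) = (-149 + 1/(-35))/(-127 + R) = (-149 - 1/35)/(-127 + R) = -5216/(35*(-127 + R)))
K - (-247875 + (121396 + O(39, -147))) = -419498 - (-247875 + (121396 - 5216/(-4445 + 35*(-147)))) = -419498 - (-247875 + (121396 - 5216/(-4445 - 5145))) = -419498 - (-247875 + (121396 - 5216/(-9590))) = -419498 - (-247875 + (121396 - 5216*(-1/9590))) = -419498 - (-247875 + (121396 + 2608/4795)) = -419498 - (-247875 + 582096428/4795) = -419498 - 1*(-606464197/4795) = -419498 + 606464197/4795 = -1405028713/4795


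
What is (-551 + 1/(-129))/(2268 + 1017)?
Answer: -14216/84753 ≈ -0.16773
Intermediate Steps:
(-551 + 1/(-129))/(2268 + 1017) = (-551 - 1/129)/3285 = -71080/129*1/3285 = -14216/84753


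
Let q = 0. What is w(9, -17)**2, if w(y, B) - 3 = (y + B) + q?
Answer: 25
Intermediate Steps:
w(y, B) = 3 + B + y (w(y, B) = 3 + ((y + B) + 0) = 3 + ((B + y) + 0) = 3 + (B + y) = 3 + B + y)
w(9, -17)**2 = (3 - 17 + 9)**2 = (-5)**2 = 25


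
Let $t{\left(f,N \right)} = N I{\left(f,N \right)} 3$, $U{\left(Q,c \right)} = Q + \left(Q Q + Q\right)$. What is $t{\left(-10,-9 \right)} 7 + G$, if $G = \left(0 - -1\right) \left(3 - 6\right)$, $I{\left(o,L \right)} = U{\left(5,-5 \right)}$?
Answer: $-6618$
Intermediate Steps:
$U{\left(Q,c \right)} = Q^{2} + 2 Q$ ($U{\left(Q,c \right)} = Q + \left(Q^{2} + Q\right) = Q + \left(Q + Q^{2}\right) = Q^{2} + 2 Q$)
$I{\left(o,L \right)} = 35$ ($I{\left(o,L \right)} = 5 \left(2 + 5\right) = 5 \cdot 7 = 35$)
$G = -3$ ($G = \left(0 + 1\right) \left(-3\right) = 1 \left(-3\right) = -3$)
$t{\left(f,N \right)} = 105 N$ ($t{\left(f,N \right)} = N 35 \cdot 3 = 35 N 3 = 105 N$)
$t{\left(-10,-9 \right)} 7 + G = 105 \left(-9\right) 7 - 3 = \left(-945\right) 7 - 3 = -6615 - 3 = -6618$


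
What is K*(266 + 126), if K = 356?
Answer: 139552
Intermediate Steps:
K*(266 + 126) = 356*(266 + 126) = 356*392 = 139552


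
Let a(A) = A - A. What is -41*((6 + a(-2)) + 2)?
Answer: -328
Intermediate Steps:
a(A) = 0
-41*((6 + a(-2)) + 2) = -41*((6 + 0) + 2) = -41*(6 + 2) = -41*8 = -328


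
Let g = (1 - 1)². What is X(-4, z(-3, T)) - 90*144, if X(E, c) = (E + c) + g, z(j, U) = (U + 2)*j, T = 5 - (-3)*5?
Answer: -13030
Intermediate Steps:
T = 20 (T = 5 - 1*(-15) = 5 + 15 = 20)
g = 0 (g = 0² = 0)
z(j, U) = j*(2 + U) (z(j, U) = (2 + U)*j = j*(2 + U))
X(E, c) = E + c (X(E, c) = (E + c) + 0 = E + c)
X(-4, z(-3, T)) - 90*144 = (-4 - 3*(2 + 20)) - 90*144 = (-4 - 3*22) - 12960 = (-4 - 66) - 12960 = -70 - 12960 = -13030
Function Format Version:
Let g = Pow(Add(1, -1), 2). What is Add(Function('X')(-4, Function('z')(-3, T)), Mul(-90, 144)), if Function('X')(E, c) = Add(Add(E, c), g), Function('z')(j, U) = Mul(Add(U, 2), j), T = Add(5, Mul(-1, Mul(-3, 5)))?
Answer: -13030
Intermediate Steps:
T = 20 (T = Add(5, Mul(-1, -15)) = Add(5, 15) = 20)
g = 0 (g = Pow(0, 2) = 0)
Function('z')(j, U) = Mul(j, Add(2, U)) (Function('z')(j, U) = Mul(Add(2, U), j) = Mul(j, Add(2, U)))
Function('X')(E, c) = Add(E, c) (Function('X')(E, c) = Add(Add(E, c), 0) = Add(E, c))
Add(Function('X')(-4, Function('z')(-3, T)), Mul(-90, 144)) = Add(Add(-4, Mul(-3, Add(2, 20))), Mul(-90, 144)) = Add(Add(-4, Mul(-3, 22)), -12960) = Add(Add(-4, -66), -12960) = Add(-70, -12960) = -13030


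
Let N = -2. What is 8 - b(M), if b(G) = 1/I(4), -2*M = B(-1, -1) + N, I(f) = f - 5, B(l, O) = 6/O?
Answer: 9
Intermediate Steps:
I(f) = -5 + f
M = 4 (M = -(6/(-1) - 2)/2 = -(6*(-1) - 2)/2 = -(-6 - 2)/2 = -½*(-8) = 4)
b(G) = -1 (b(G) = 1/(-5 + 4) = 1/(-1) = -1)
8 - b(M) = 8 - 1*(-1) = 8 + 1 = 9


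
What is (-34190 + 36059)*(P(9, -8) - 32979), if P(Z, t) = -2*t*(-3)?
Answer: -61727463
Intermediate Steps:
P(Z, t) = 6*t
(-34190 + 36059)*(P(9, -8) - 32979) = (-34190 + 36059)*(6*(-8) - 32979) = 1869*(-48 - 32979) = 1869*(-33027) = -61727463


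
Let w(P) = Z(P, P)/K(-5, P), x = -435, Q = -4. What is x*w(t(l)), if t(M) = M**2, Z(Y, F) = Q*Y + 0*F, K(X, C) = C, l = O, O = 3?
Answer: 1740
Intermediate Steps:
l = 3
Z(Y, F) = -4*Y (Z(Y, F) = -4*Y + 0*F = -4*Y + 0 = -4*Y)
w(P) = -4 (w(P) = (-4*P)/P = -4)
x*w(t(l)) = -435*(-4) = 1740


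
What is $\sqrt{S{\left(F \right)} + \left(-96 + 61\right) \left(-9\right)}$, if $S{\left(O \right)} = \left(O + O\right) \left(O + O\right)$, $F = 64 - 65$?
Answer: $\sqrt{319} \approx 17.861$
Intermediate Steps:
$F = -1$
$S{\left(O \right)} = 4 O^{2}$ ($S{\left(O \right)} = 2 O 2 O = 4 O^{2}$)
$\sqrt{S{\left(F \right)} + \left(-96 + 61\right) \left(-9\right)} = \sqrt{4 \left(-1\right)^{2} + \left(-96 + 61\right) \left(-9\right)} = \sqrt{4 \cdot 1 - -315} = \sqrt{4 + 315} = \sqrt{319}$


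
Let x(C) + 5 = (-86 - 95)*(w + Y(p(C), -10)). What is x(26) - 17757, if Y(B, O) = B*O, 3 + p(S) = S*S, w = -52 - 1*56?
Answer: 1219916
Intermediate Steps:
w = -108 (w = -52 - 56 = -108)
p(S) = -3 + S**2 (p(S) = -3 + S*S = -3 + S**2)
x(C) = 14113 + 1810*C**2 (x(C) = -5 + (-86 - 95)*(-108 + (-3 + C**2)*(-10)) = -5 - 181*(-108 + (30 - 10*C**2)) = -5 - 181*(-78 - 10*C**2) = -5 + (14118 + 1810*C**2) = 14113 + 1810*C**2)
x(26) - 17757 = (14113 + 1810*26**2) - 17757 = (14113 + 1810*676) - 17757 = (14113 + 1223560) - 17757 = 1237673 - 17757 = 1219916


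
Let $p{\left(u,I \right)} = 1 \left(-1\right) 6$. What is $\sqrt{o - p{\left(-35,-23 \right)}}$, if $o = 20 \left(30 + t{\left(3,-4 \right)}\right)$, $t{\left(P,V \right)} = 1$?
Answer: $\sqrt{626} \approx 25.02$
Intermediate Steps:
$p{\left(u,I \right)} = -6$ ($p{\left(u,I \right)} = \left(-1\right) 6 = -6$)
$o = 620$ ($o = 20 \left(30 + 1\right) = 20 \cdot 31 = 620$)
$\sqrt{o - p{\left(-35,-23 \right)}} = \sqrt{620 - -6} = \sqrt{620 + 6} = \sqrt{626}$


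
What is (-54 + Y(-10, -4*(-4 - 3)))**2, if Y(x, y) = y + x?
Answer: 1296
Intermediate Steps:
Y(x, y) = x + y
(-54 + Y(-10, -4*(-4 - 3)))**2 = (-54 + (-10 - 4*(-4 - 3)))**2 = (-54 + (-10 - 4*(-7)))**2 = (-54 + (-10 + 28))**2 = (-54 + 18)**2 = (-36)**2 = 1296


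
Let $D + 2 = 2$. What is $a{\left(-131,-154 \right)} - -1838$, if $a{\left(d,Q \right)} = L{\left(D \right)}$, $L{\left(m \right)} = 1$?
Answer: $1839$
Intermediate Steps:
$D = 0$ ($D = -2 + 2 = 0$)
$a{\left(d,Q \right)} = 1$
$a{\left(-131,-154 \right)} - -1838 = 1 - -1838 = 1 + 1838 = 1839$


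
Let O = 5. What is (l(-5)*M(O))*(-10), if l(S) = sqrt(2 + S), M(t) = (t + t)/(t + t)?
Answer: -10*I*sqrt(3) ≈ -17.32*I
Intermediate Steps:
M(t) = 1 (M(t) = (2*t)/((2*t)) = (2*t)*(1/(2*t)) = 1)
(l(-5)*M(O))*(-10) = (sqrt(2 - 5)*1)*(-10) = (sqrt(-3)*1)*(-10) = ((I*sqrt(3))*1)*(-10) = (I*sqrt(3))*(-10) = -10*I*sqrt(3)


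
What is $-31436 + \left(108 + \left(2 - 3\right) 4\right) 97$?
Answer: $-21348$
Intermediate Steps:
$-31436 + \left(108 + \left(2 - 3\right) 4\right) 97 = -31436 + \left(108 - 4\right) 97 = -31436 + 104 \cdot 97 = -31436 + 10088 = -21348$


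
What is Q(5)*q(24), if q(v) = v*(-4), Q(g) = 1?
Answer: -96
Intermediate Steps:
q(v) = -4*v
Q(5)*q(24) = 1*(-4*24) = 1*(-96) = -96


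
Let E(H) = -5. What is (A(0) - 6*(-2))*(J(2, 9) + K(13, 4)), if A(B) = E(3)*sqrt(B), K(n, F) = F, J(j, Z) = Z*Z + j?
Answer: 1044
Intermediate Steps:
J(j, Z) = j + Z**2 (J(j, Z) = Z**2 + j = j + Z**2)
A(B) = -5*sqrt(B)
(A(0) - 6*(-2))*(J(2, 9) + K(13, 4)) = (-5*sqrt(0) - 6*(-2))*((2 + 9**2) + 4) = (-5*0 + 12)*((2 + 81) + 4) = (0 + 12)*(83 + 4) = 12*87 = 1044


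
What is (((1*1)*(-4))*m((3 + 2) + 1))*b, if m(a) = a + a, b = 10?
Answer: -480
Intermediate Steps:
m(a) = 2*a
(((1*1)*(-4))*m((3 + 2) + 1))*b = (((1*1)*(-4))*(2*((3 + 2) + 1)))*10 = ((1*(-4))*(2*(5 + 1)))*10 = -8*6*10 = -4*12*10 = -48*10 = -480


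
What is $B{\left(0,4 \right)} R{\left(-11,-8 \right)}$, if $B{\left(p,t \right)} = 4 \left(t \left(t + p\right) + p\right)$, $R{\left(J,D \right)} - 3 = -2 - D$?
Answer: $576$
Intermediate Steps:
$R{\left(J,D \right)} = 1 - D$ ($R{\left(J,D \right)} = 3 - \left(2 + D\right) = 1 - D$)
$B{\left(p,t \right)} = 4 p + 4 t \left(p + t\right)$ ($B{\left(p,t \right)} = 4 \left(t \left(p + t\right) + p\right) = 4 \left(p + t \left(p + t\right)\right) = 4 p + 4 t \left(p + t\right)$)
$B{\left(0,4 \right)} R{\left(-11,-8 \right)} = \left(4 \cdot 0 + 4 \cdot 4^{2} + 4 \cdot 0 \cdot 4\right) \left(1 - -8\right) = \left(0 + 4 \cdot 16 + 0\right) \left(1 + 8\right) = \left(0 + 64 + 0\right) 9 = 64 \cdot 9 = 576$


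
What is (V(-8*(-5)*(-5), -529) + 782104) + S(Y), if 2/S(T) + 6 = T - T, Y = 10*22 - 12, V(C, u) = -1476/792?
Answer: 51618719/66 ≈ 7.8210e+5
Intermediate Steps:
V(C, u) = -41/22 (V(C, u) = -1476*1/792 = -41/22)
Y = 208 (Y = 220 - 12 = 208)
S(T) = -⅓ (S(T) = 2/(-6 + (T - T)) = 2/(-6 + 0) = 2/(-6) = 2*(-⅙) = -⅓)
(V(-8*(-5)*(-5), -529) + 782104) + S(Y) = (-41/22 + 782104) - ⅓ = 17206247/22 - ⅓ = 51618719/66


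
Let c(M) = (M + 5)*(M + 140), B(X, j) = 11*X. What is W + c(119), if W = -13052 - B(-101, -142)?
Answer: 20175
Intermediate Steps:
W = -11941 (W = -13052 - 11*(-101) = -13052 - 1*(-1111) = -13052 + 1111 = -11941)
c(M) = (5 + M)*(140 + M)
W + c(119) = -11941 + (700 + 119² + 145*119) = -11941 + (700 + 14161 + 17255) = -11941 + 32116 = 20175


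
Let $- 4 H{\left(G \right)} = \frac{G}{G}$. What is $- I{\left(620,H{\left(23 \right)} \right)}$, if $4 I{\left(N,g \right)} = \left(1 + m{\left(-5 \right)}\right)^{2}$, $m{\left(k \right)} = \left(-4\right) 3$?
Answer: $- \frac{121}{4} \approx -30.25$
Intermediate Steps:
$m{\left(k \right)} = -12$
$H{\left(G \right)} = - \frac{1}{4}$ ($H{\left(G \right)} = - \frac{G \frac{1}{G}}{4} = \left(- \frac{1}{4}\right) 1 = - \frac{1}{4}$)
$I{\left(N,g \right)} = \frac{121}{4}$ ($I{\left(N,g \right)} = \frac{\left(1 - 12\right)^{2}}{4} = \frac{\left(-11\right)^{2}}{4} = \frac{1}{4} \cdot 121 = \frac{121}{4}$)
$- I{\left(620,H{\left(23 \right)} \right)} = \left(-1\right) \frac{121}{4} = - \frac{121}{4}$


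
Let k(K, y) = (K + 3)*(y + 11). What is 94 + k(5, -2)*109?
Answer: 7942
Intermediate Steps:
k(K, y) = (3 + K)*(11 + y)
94 + k(5, -2)*109 = 94 + (33 + 3*(-2) + 11*5 + 5*(-2))*109 = 94 + (33 - 6 + 55 - 10)*109 = 94 + 72*109 = 94 + 7848 = 7942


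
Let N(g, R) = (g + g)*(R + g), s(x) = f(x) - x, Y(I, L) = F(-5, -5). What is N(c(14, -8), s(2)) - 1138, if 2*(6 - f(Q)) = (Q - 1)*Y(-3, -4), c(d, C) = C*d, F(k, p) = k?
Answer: 22494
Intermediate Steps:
Y(I, L) = -5
f(Q) = 7/2 + 5*Q/2 (f(Q) = 6 - (Q - 1)*(-5)/2 = 6 - (-1 + Q)*(-5)/2 = 6 - (5 - 5*Q)/2 = 6 + (-5/2 + 5*Q/2) = 7/2 + 5*Q/2)
s(x) = 7/2 + 3*x/2 (s(x) = (7/2 + 5*x/2) - x = 7/2 + 3*x/2)
N(g, R) = 2*g*(R + g) (N(g, R) = (2*g)*(R + g) = 2*g*(R + g))
N(c(14, -8), s(2)) - 1138 = 2*(-8*14)*((7/2 + (3/2)*2) - 8*14) - 1138 = 2*(-112)*((7/2 + 3) - 112) - 1138 = 2*(-112)*(13/2 - 112) - 1138 = 2*(-112)*(-211/2) - 1138 = 23632 - 1138 = 22494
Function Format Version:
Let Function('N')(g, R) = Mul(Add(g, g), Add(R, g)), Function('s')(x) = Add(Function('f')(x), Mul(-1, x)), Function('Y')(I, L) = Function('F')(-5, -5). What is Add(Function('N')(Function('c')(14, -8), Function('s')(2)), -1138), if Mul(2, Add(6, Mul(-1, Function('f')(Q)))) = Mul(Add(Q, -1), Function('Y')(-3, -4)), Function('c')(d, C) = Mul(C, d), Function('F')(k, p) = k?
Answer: 22494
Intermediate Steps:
Function('Y')(I, L) = -5
Function('f')(Q) = Add(Rational(7, 2), Mul(Rational(5, 2), Q)) (Function('f')(Q) = Add(6, Mul(Rational(-1, 2), Mul(Add(Q, -1), -5))) = Add(6, Mul(Rational(-1, 2), Mul(Add(-1, Q), -5))) = Add(6, Mul(Rational(-1, 2), Add(5, Mul(-5, Q)))) = Add(6, Add(Rational(-5, 2), Mul(Rational(5, 2), Q))) = Add(Rational(7, 2), Mul(Rational(5, 2), Q)))
Function('s')(x) = Add(Rational(7, 2), Mul(Rational(3, 2), x)) (Function('s')(x) = Add(Add(Rational(7, 2), Mul(Rational(5, 2), x)), Mul(-1, x)) = Add(Rational(7, 2), Mul(Rational(3, 2), x)))
Function('N')(g, R) = Mul(2, g, Add(R, g)) (Function('N')(g, R) = Mul(Mul(2, g), Add(R, g)) = Mul(2, g, Add(R, g)))
Add(Function('N')(Function('c')(14, -8), Function('s')(2)), -1138) = Add(Mul(2, Mul(-8, 14), Add(Add(Rational(7, 2), Mul(Rational(3, 2), 2)), Mul(-8, 14))), -1138) = Add(Mul(2, -112, Add(Add(Rational(7, 2), 3), -112)), -1138) = Add(Mul(2, -112, Add(Rational(13, 2), -112)), -1138) = Add(Mul(2, -112, Rational(-211, 2)), -1138) = Add(23632, -1138) = 22494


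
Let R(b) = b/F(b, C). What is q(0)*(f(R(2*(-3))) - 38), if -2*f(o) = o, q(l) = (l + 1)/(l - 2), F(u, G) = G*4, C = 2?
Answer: 301/16 ≈ 18.813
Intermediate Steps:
F(u, G) = 4*G
q(l) = (1 + l)/(-2 + l)
R(b) = b/8 (R(b) = b/((4*2)) = b/8)
f(o) = -o/2
q(0)*(f(R(2*(-3))) - 38) = ((1 + 0)/(-2 + 0))*(-2*(-3)/16 - 38) = (1/(-2))*(-(-6)/16 - 38) = (-½*1)*(-½*(-¾) - 38) = -(3/8 - 38)/2 = -½*(-301/8) = 301/16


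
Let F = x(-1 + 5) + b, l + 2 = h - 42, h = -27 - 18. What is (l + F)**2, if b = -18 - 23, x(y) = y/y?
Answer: 16641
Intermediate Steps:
h = -45
x(y) = 1
b = -41
l = -89 (l = -2 + (-45 - 42) = -2 - 87 = -89)
F = -40 (F = 1 - 41 = -40)
(l + F)**2 = (-89 - 40)**2 = (-129)**2 = 16641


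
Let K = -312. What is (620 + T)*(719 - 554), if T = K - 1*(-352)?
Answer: 108900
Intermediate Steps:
T = 40 (T = -312 - 1*(-352) = -312 + 352 = 40)
(620 + T)*(719 - 554) = (620 + 40)*(719 - 554) = 660*165 = 108900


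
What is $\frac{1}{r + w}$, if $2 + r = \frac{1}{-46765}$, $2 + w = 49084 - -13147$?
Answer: $\frac{46765}{2910045654} \approx 1.607 \cdot 10^{-5}$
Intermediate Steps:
$w = 62229$ ($w = -2 + \left(49084 - -13147\right) = -2 + \left(49084 + 13147\right) = -2 + 62231 = 62229$)
$r = - \frac{93531}{46765}$ ($r = -2 + \frac{1}{-46765} = -2 - \frac{1}{46765} = - \frac{93531}{46765} \approx -2.0$)
$\frac{1}{r + w} = \frac{1}{- \frac{93531}{46765} + 62229} = \frac{1}{\frac{2910045654}{46765}} = \frac{46765}{2910045654}$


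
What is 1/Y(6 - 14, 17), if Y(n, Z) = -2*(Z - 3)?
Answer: -1/28 ≈ -0.035714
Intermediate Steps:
Y(n, Z) = 6 - 2*Z (Y(n, Z) = -2*(-3 + Z) = 6 - 2*Z)
1/Y(6 - 14, 17) = 1/(6 - 2*17) = 1/(6 - 34) = 1/(-28) = -1/28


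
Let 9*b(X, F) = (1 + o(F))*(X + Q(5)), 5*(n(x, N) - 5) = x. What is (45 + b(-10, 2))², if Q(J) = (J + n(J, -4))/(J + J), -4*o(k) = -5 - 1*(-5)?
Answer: 15689521/8100 ≈ 1937.0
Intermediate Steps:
n(x, N) = 5 + x/5
o(k) = 0 (o(k) = -(-5 - 1*(-5))/4 = -(-5 + 5)/4 = -¼*0 = 0)
Q(J) = (5 + 6*J/5)/(2*J) (Q(J) = (J + (5 + J/5))/(J + J) = (5 + 6*J/5)/((2*J)) = (5 + 6*J/5)*(1/(2*J)) = (5 + 6*J/5)/(2*J))
b(X, F) = 11/90 + X/9 (b(X, F) = ((1 + 0)*(X + (⅒)*(25 + 6*5)/5))/9 = (1*(X + (⅒)*(⅕)*(25 + 30)))/9 = (1*(X + (⅒)*(⅕)*55))/9 = (1*(X + 11/10))/9 = (1*(11/10 + X))/9 = (11/10 + X)/9 = 11/90 + X/9)
(45 + b(-10, 2))² = (45 + (11/90 + (⅑)*(-10)))² = (45 + (11/90 - 10/9))² = (45 - 89/90)² = (3961/90)² = 15689521/8100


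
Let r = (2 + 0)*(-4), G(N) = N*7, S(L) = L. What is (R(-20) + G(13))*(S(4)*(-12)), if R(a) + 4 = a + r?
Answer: -2832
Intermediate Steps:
G(N) = 7*N
r = -8 (r = 2*(-4) = -8)
R(a) = -12 + a (R(a) = -4 + (a - 8) = -4 + (-8 + a) = -12 + a)
(R(-20) + G(13))*(S(4)*(-12)) = ((-12 - 20) + 7*13)*(4*(-12)) = (-32 + 91)*(-48) = 59*(-48) = -2832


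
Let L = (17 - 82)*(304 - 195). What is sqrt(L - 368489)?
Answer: I*sqrt(375574) ≈ 612.84*I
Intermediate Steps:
L = -7085 (L = -65*109 = -7085)
sqrt(L - 368489) = sqrt(-7085 - 368489) = sqrt(-375574) = I*sqrt(375574)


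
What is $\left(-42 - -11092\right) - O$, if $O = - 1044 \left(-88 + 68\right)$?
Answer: $-9830$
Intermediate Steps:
$O = 20880$ ($O = \left(-1044\right) \left(-20\right) = 20880$)
$\left(-42 - -11092\right) - O = \left(-42 - -11092\right) - 20880 = \left(-42 + 11092\right) - 20880 = 11050 - 20880 = -9830$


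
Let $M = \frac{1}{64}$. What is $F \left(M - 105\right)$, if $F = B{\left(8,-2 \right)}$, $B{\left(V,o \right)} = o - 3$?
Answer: $\frac{33595}{64} \approx 524.92$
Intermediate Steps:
$M = \frac{1}{64} \approx 0.015625$
$B{\left(V,o \right)} = -3 + o$
$F = -5$ ($F = -3 - 2 = -5$)
$F \left(M - 105\right) = - 5 \left(\frac{1}{64} - 105\right) = \left(-5\right) \left(- \frac{6719}{64}\right) = \frac{33595}{64}$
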